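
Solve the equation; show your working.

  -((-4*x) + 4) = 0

Step 1. [-((-4*x) + 4) = 0] LHS negated; negate both sides, so neg: (-4*x) + 4 = 0.
Step 2. [(-4*x) + 4 = 0] common factor -4 (LHS and 0) — divide through. So factor: x - 1 = 0.
Step 3. [x - 1 = 0] the outer -1 inverts by adding 1 ⇒ sub: x = 1.

Answer: x ∈ {1}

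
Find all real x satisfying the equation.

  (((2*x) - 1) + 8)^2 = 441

Step 1. [(((2*x) - 1) + 8)^2 = 441] 441 ≥ 0, LHS is (·)² — take ±√ ⇒ sqrt: ((2*x) - 1) + 8 = 21 or -21.
Step 2. [((2*x) - 1) + 8 = 21 or -21] the outer +8 inverts by subtracting 8. So sub: (2*x) - 1 = 13 or -29.
Step 3. [(2*x) - 1 = 13 or -29] peel the -1: add 1 from each side, so sub: 2*x = 14 or -28.
Step 4. [2*x = 14 or -28] 2 out front; divide by 2, so div: x = 7 or -14.

Answer: x ∈ {-14, 7}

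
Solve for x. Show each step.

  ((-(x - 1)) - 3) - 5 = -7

Step 1. [((-(x - 1)) - 3) - 5 = -7] 5 comes off first (add 5) ⇒ sub: (-(x - 1)) - 3 = -2.
Step 2. [(-(x - 1)) - 3 = -2] -3 is outermost — add 3 both sides, so sub: -(x - 1) = 1.
Step 3. [-(x - 1) = 1] leading − — multiply by −1 ⇒ neg: x - 1 = -1.
Step 4. [x - 1 = -1] the outer -1 inverts by adding 1 ⇒ sub: x = 0.

Answer: x ∈ {0}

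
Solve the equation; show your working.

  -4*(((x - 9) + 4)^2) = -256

Step 1. [-4*(((x - 9) + 4)^2) = -256] LHS = -4·(…); ÷-4 both sides ⇒ div: ((x - 9) + 4)^2 = 64.
Step 2. [((x - 9) + 4)^2 = 64] LHS squared, RHS 64 ≥ 0: apply √ (±), so sqrt: (x - 9) + 4 = 8 or -8.
Step 3. [(x - 9) + 4 = 8 or -8] +4 is outermost — subtract 4 both sides. So sub: x - 9 = 4 or -12.
Step 4. [x - 9 = 4 or -12] the outer -9 inverts by adding 9. So sub: x = 13 or -3.

Answer: x ∈ {-3, 13}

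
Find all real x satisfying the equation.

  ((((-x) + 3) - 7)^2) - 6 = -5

Step 1. [((((-x) + 3) - 7)^2) - 6 = -5] 6 comes off first (add 6) ⇒ sub: (((-x) + 3) - 7)^2 = 1.
Step 2. [(((-x) + 3) - 7)^2 = 1] LHS squared, RHS 1 ≥ 0: apply √ (±). So sqrt: ((-x) + 3) - 7 = 1 or -1.
Step 3. [((-x) + 3) - 7 = 1 or -1] the outer -7 inverts by adding 7. So sub: (-x) + 3 = 8 or 6.
Step 4. [(-x) + 3 = 8 or 6] 3 comes off first (subtract 3), so sub: -x = 5 or 3.
Step 5. [-x = 5 or 3] leading − — multiply by −1 ⇒ neg: x = -5 or -3.

Answer: x ∈ {-5, -3}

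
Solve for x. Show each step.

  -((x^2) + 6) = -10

Step 1. [-((x^2) + 6) = -10] flip signs both sides. So neg: (x^2) + 6 = 10.
Step 2. [(x^2) + 6 = 10] peel the +6: subtract 6 from each side ⇒ sub: x^2 = 4.
Step 3. [x^2 = 4] √ both sides: 4 ≥ 0 gives two branches, so sqrt: x = 2 or -2.

Answer: x ∈ {-2, 2}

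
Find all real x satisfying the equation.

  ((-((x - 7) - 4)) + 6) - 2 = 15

Step 1. [((-((x - 7) - 4)) + 6) - 2 = 15] the outer -2 inverts by adding 2 ⇒ sub: (-((x - 7) - 4)) + 6 = 17.
Step 2. [(-((x - 7) - 4)) + 6 = 17] the outer +6 inverts by subtracting 6, so sub: -((x - 7) - 4) = 11.
Step 3. [-((x - 7) - 4) = 11] flip signs both sides ⇒ neg: (x - 7) - 4 = -11.
Step 4. [(x - 7) - 4 = -11] add 4: x sits inside (… - 4). So sub: x - 7 = -7.
Step 5. [x - 7 = -7] add 7: x sits inside (… - 7). So sub: x = 0.

Answer: x ∈ {0}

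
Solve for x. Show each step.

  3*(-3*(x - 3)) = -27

Step 1. [3*(-3*(x - 3)) = -27] 3 out front; divide by 3 ⇒ div: -3*(x - 3) = -9.
Step 2. [-3*(x - 3) = -9] divide by the outer -3 ⇒ div: x - 3 = 3.
Step 3. [x - 3 = 3] add 3: x sits inside (… - 3). So sub: x = 6.

Answer: x ∈ {6}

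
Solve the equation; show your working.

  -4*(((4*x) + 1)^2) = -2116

Step 1. [-4*(((4*x) + 1)^2) = -2116] leading coefficient -4: divide by -4. So div: ((4*x) + 1)^2 = 529.
Step 2. [((4*x) + 1)^2 = 529] √ both sides: 529 ≥ 0 gives two branches. So sqrt: (4*x) + 1 = 23 or -23.
Step 3. [(4*x) + 1 = 23 or -23] subtract 1: x sits inside (… + 1) ⇒ sub: 4*x = 22 or -24.
Step 4. [4*x = 22 or -24] leading coefficient 4: divide by 4 ⇒ div: x = 11/2 or -6.

Answer: x ∈ {-6, 11/2}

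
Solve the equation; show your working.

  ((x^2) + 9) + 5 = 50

Step 1. [((x^2) + 9) + 5 = 50] +5 is outermost — subtract 5 both sides, so sub: (x^2) + 9 = 45.
Step 2. [(x^2) + 9 = 45] the outer +9 inverts by subtracting 9, so sub: x^2 = 36.
Step 3. [x^2 = 36] 36 ≥ 0, LHS is (·)² — take ±√ ⇒ sqrt: x = 6 or -6.

Answer: x ∈ {-6, 6}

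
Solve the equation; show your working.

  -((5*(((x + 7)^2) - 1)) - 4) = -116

Step 1. [-((5*(((x + 7)^2) - 1)) - 4) = -116] flip signs both sides. So neg: (5*(((x + 7)^2) - 1)) - 4 = 116.
Step 2. [(5*(((x + 7)^2) - 1)) - 4 = 116] 4 comes off first (add 4), so sub: 5*(((x + 7)^2) - 1) = 120.
Step 3. [5*(((x + 7)^2) - 1) = 120] LHS = 5·(…); ÷5 both sides ⇒ div: ((x + 7)^2) - 1 = 24.
Step 4. [((x + 7)^2) - 1 = 24] 1 comes off first (add 1). So sub: (x + 7)^2 = 25.
Step 5. [(x + 7)^2 = 25] 25 ≥ 0, LHS is (·)² — take ±√, so sqrt: x + 7 = 5 or -5.
Step 6. [x + 7 = 5 or -5] peel the +7: subtract 7 from each side, so sub: x = -2 or -12.

Answer: x ∈ {-12, -2}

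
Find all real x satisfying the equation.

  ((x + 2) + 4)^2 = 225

Step 1. [((x + 2) + 4)^2 = 225] 225 ≥ 0, LHS is (·)² — take ±√, so sqrt: (x + 2) + 4 = 15 or -15.
Step 2. [(x + 2) + 4 = 15 or -15] 4 comes off first (subtract 4). So sub: x + 2 = 11 or -19.
Step 3. [x + 2 = 11 or -19] peel the +2: subtract 2 from each side. So sub: x = 9 or -21.

Answer: x ∈ {-21, 9}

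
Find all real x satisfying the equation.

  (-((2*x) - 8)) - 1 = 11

Step 1. [(-((2*x) - 8)) - 1 = 11] 1 comes off first (add 1) ⇒ sub: -((2*x) - 8) = 12.
Step 2. [-((2*x) - 8) = 12] leading − — multiply by −1. So neg: (2*x) - 8 = -12.
Step 3. [(2*x) - 8 = -12] peel the -8: add 8 from each side. So sub: 2*x = -4.
Step 4. [2*x = -4] 2 out front; divide by 2 ⇒ div: x = -2.

Answer: x ∈ {-2}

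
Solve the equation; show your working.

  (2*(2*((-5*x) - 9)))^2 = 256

Step 1. [(2*(2*((-5*x) - 9)))^2 = 256] √ both sides: 256 ≥ 0 gives two branches, so sqrt: 2*(2*((-5*x) - 9)) = 16 or -16.
Step 2. [2*(2*((-5*x) - 9)) = 16 or -16] leading coefficient 2: divide by 2, so div: 2*((-5*x) - 9) = 8 or -8.
Step 3. [2*((-5*x) - 9) = 8 or -8] LHS = 2·(…); ÷2 both sides, so div: (-5*x) - 9 = 4 or -4.
Step 4. [(-5*x) - 9 = 4 or -4] peel the -9: add 9 from each side ⇒ sub: -5*x = 13 or 5.
Step 5. [-5*x = 13 or 5] -5·(inner) — divide through by -5 ⇒ div: x = -13/5 or -1.

Answer: x ∈ {-13/5, -1}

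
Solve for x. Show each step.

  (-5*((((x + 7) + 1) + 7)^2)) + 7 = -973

Step 1. [(-5*((((x + 7) + 1) + 7)^2)) + 7 = -973] peel the +7: subtract 7 from each side. So sub: -5*((((x + 7) + 1) + 7)^2) = -980.
Step 2. [-5*((((x + 7) + 1) + 7)^2) = -980] leading coefficient -5: divide by -5 ⇒ div: (((x + 7) + 1) + 7)^2 = 196.
Step 3. [(((x + 7) + 1) + 7)^2 = 196] √ both sides: 196 ≥ 0 gives two branches ⇒ sqrt: ((x + 7) + 1) + 7 = 14 or -14.
Step 4. [((x + 7) + 1) + 7 = 14 or -14] subtract 7: x sits inside (… + 7). So sub: (x + 7) + 1 = 7 or -21.
Step 5. [(x + 7) + 1 = 7 or -21] 1 comes off first (subtract 1) ⇒ sub: x + 7 = 6 or -22.
Step 6. [x + 7 = 6 or -22] +7 is outermost — subtract 7 both sides ⇒ sub: x = -1 or -29.

Answer: x ∈ {-29, -1}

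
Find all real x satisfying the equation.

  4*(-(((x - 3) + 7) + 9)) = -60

Step 1. [4*(-(((x - 3) + 7) + 9)) = -60] 4·(inner) — divide through by 4. So div: -(((x - 3) + 7) + 9) = -15.
Step 2. [-(((x - 3) + 7) + 9) = -15] leading − — multiply by −1. So neg: ((x - 3) + 7) + 9 = 15.
Step 3. [((x - 3) + 7) + 9 = 15] the outer +9 inverts by subtracting 9, so sub: (x - 3) + 7 = 6.
Step 4. [(x - 3) + 7 = 6] 7 comes off first (subtract 7). So sub: x - 3 = -1.
Step 5. [x - 3 = -1] -3 is outermost — add 3 both sides. So sub: x = 2.

Answer: x ∈ {2}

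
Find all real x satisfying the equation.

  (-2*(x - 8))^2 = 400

Step 1. [(-2*(x - 8))^2 = 400] √ both sides: 400 ≥ 0 gives two branches, so sqrt: -2*(x - 8) = 20 or -20.
Step 2. [-2*(x - 8) = 20 or -20] divide by the outer -2, so div: x - 8 = -10 or 10.
Step 3. [x - 8 = -10 or 10] add 8: x sits inside (… - 8) ⇒ sub: x = -2 or 18.

Answer: x ∈ {-2, 18}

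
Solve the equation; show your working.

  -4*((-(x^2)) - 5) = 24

Step 1. [-4*((-(x^2)) - 5) = 24] -4·(inner) — divide through by -4 ⇒ div: (-(x^2)) - 5 = -6.
Step 2. [(-(x^2)) - 5 = -6] add 5: x sits inside (… - 5) ⇒ sub: -(x^2) = -1.
Step 3. [-(x^2) = -1] leading − — multiply by −1. So neg: x^2 = 1.
Step 4. [x^2 = 1] √ both sides: 1 ≥ 0 gives two branches, so sqrt: x = 1 or -1.

Answer: x ∈ {-1, 1}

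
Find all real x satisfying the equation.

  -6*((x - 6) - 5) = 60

Step 1. [-6*((x - 6) - 5) = 60] LHS = -6·(…); ÷-6 both sides ⇒ div: (x - 6) - 5 = -10.
Step 2. [(x - 6) - 5 = -10] the outer -5 inverts by adding 5. So sub: x - 6 = -5.
Step 3. [x - 6 = -5] peel the -6: add 6 from each side, so sub: x = 1.

Answer: x ∈ {1}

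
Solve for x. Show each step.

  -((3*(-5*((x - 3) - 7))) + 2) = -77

Step 1. [-((3*(-5*((x - 3) - 7))) + 2) = -77] LHS negated; negate both sides ⇒ neg: (3*(-5*((x - 3) - 7))) + 2 = 77.
Step 2. [(3*(-5*((x - 3) - 7))) + 2 = 77] 2 comes off first (subtract 2) ⇒ sub: 3*(-5*((x - 3) - 7)) = 75.
Step 3. [3*(-5*((x - 3) - 7)) = 75] 3 out front; divide by 3 ⇒ div: -5*((x - 3) - 7) = 25.
Step 4. [-5*((x - 3) - 7) = 25] -5·(inner) — divide through by -5, so div: (x - 3) - 7 = -5.
Step 5. [(x - 3) - 7 = -5] -7 is outermost — add 7 both sides. So sub: x - 3 = 2.
Step 6. [x - 3 = 2] add 3: x sits inside (… - 3) ⇒ sub: x = 5.

Answer: x ∈ {5}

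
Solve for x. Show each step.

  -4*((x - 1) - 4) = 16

Step 1. [-4*((x - 1) - 4) = 16] LHS = -4·(…); ÷-4 both sides. So div: (x - 1) - 4 = -4.
Step 2. [(x - 1) - 4 = -4] 4 comes off first (add 4), so sub: x - 1 = 0.
Step 3. [x - 1 = 0] the outer -1 inverts by adding 1 ⇒ sub: x = 1.

Answer: x ∈ {1}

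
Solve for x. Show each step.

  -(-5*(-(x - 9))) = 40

Step 1. [-(-5*(-(x - 9))) = 40] LHS negated; negate both sides ⇒ neg: -5*(-(x - 9)) = -40.
Step 2. [-5*(-(x - 9)) = -40] LHS = -5·(…); ÷-5 both sides ⇒ div: -(x - 9) = 8.
Step 3. [-(x - 9) = 8] leading − — multiply by −1, so neg: x - 9 = -8.
Step 4. [x - 9 = -8] the outer -9 inverts by adding 9, so sub: x = 1.

Answer: x ∈ {1}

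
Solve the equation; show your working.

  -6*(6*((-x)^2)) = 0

Step 1. [-6*(6*((-x)^2)) = 0] -6 out front; divide by -6, so div: 6*((-x)^2) = 0.
Step 2. [6*((-x)^2) = 0] divide by the outer 6 ⇒ div: (-x)^2 = 0.
Step 3. [(-x)^2 = 0] LHS squared, RHS 0 ≥ 0: apply √ (±) ⇒ sqrt: -x = 0.
Step 4. [-x = 0] leading − — multiply by −1. So neg: x = 0.

Answer: x ∈ {0}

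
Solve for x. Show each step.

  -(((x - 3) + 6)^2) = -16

Step 1. [-(((x - 3) + 6)^2) = -16] flip signs both sides. So neg: ((x - 3) + 6)^2 = 16.
Step 2. [((x - 3) + 6)^2 = 16] 16 ≥ 0, LHS is (·)² — take ±√, so sqrt: (x - 3) + 6 = 4 or -4.
Step 3. [(x - 3) + 6 = 4 or -4] +6 is outermost — subtract 6 both sides. So sub: x - 3 = -2 or -10.
Step 4. [x - 3 = -2 or -10] 3 comes off first (add 3), so sub: x = 1 or -7.

Answer: x ∈ {-7, 1}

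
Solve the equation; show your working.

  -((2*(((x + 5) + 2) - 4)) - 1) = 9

Step 1. [-((2*(((x + 5) + 2) - 4)) - 1) = 9] leading − — multiply by −1 ⇒ neg: (2*(((x + 5) + 2) - 4)) - 1 = -9.
Step 2. [(2*(((x + 5) + 2) - 4)) - 1 = -9] 1 comes off first (add 1) ⇒ sub: 2*(((x + 5) + 2) - 4) = -8.
Step 3. [2*(((x + 5) + 2) - 4) = -8] LHS = 2·(…); ÷2 both sides. So div: ((x + 5) + 2) - 4 = -4.
Step 4. [((x + 5) + 2) - 4 = -4] 4 comes off first (add 4). So sub: (x + 5) + 2 = 0.
Step 5. [(x + 5) + 2 = 0] peel the +2: subtract 2 from each side ⇒ sub: x + 5 = -2.
Step 6. [x + 5 = -2] subtract 5: x sits inside (… + 5) ⇒ sub: x = -7.

Answer: x ∈ {-7}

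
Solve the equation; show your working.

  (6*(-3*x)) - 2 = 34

Step 1. [(6*(-3*x)) - 2 = 34] peel the -2: add 2 from each side, so sub: 6*(-3*x) = 36.
Step 2. [6*(-3*x) = 36] divide by the outer 6. So div: -3*x = 6.
Step 3. [-3*x = 6] divide by the outer -3 ⇒ div: x = -2.

Answer: x ∈ {-2}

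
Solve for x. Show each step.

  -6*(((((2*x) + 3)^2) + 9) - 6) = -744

Step 1. [-6*(((((2*x) + 3)^2) + 9) - 6) = -744] leading coefficient -6: divide by -6. So div: ((((2*x) + 3)^2) + 9) - 6 = 124.
Step 2. [((((2*x) + 3)^2) + 9) - 6 = 124] -6 is outermost — add 6 both sides. So sub: (((2*x) + 3)^2) + 9 = 130.
Step 3. [(((2*x) + 3)^2) + 9 = 130] +9 is outermost — subtract 9 both sides, so sub: ((2*x) + 3)^2 = 121.
Step 4. [((2*x) + 3)^2 = 121] √ both sides: 121 ≥ 0 gives two branches, so sqrt: (2*x) + 3 = 11 or -11.
Step 5. [(2*x) + 3 = 11 or -11] 3 comes off first (subtract 3) ⇒ sub: 2*x = 8 or -14.
Step 6. [2*x = 8 or -14] 2·(inner) — divide through by 2, so div: x = 4 or -7.

Answer: x ∈ {-7, 4}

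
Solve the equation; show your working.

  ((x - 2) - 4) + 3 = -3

Step 1. [((x - 2) - 4) + 3 = -3] +3 is outermost — subtract 3 both sides ⇒ sub: (x - 2) - 4 = -6.
Step 2. [(x - 2) - 4 = -6] 4 comes off first (add 4). So sub: x - 2 = -2.
Step 3. [x - 2 = -2] peel the -2: add 2 from each side. So sub: x = 0.

Answer: x ∈ {0}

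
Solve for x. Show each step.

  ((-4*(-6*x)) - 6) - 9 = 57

Step 1. [((-4*(-6*x)) - 6) - 9 = 57] 9 comes off first (add 9). So sub: (-4*(-6*x)) - 6 = 66.
Step 2. [(-4*(-6*x)) - 6 = 66] peel the -6: add 6 from each side, so sub: -4*(-6*x) = 72.
Step 3. [-4*(-6*x) = 72] leading coefficient -4: divide by -4 ⇒ div: -6*x = -18.
Step 4. [-6*x = -18] leading coefficient -6: divide by -6 ⇒ div: x = 3.

Answer: x ∈ {3}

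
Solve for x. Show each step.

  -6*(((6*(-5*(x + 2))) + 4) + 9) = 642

Step 1. [-6*(((6*(-5*(x + 2))) + 4) + 9) = 642] -6 out front; divide by -6, so div: ((6*(-5*(x + 2))) + 4) + 9 = -107.
Step 2. [((6*(-5*(x + 2))) + 4) + 9 = -107] peel the +9: subtract 9 from each side ⇒ sub: (6*(-5*(x + 2))) + 4 = -116.
Step 3. [(6*(-5*(x + 2))) + 4 = -116] 4 comes off first (subtract 4) ⇒ sub: 6*(-5*(x + 2)) = -120.
Step 4. [6*(-5*(x + 2)) = -120] 6 out front; divide by 6, so div: -5*(x + 2) = -20.
Step 5. [-5*(x + 2) = -20] LHS = -5·(…); ÷-5 both sides ⇒ div: x + 2 = 4.
Step 6. [x + 2 = 4] +2 is outermost — subtract 2 both sides, so sub: x = 2.

Answer: x ∈ {2}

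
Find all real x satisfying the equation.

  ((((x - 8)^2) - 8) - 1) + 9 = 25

Step 1. [((((x - 8)^2) - 8) - 1) + 9 = 25] the outer +9 inverts by subtracting 9, so sub: (((x - 8)^2) - 8) - 1 = 16.
Step 2. [(((x - 8)^2) - 8) - 1 = 16] 1 comes off first (add 1), so sub: ((x - 8)^2) - 8 = 17.
Step 3. [((x - 8)^2) - 8 = 17] the outer -8 inverts by adding 8. So sub: (x - 8)^2 = 25.
Step 4. [(x - 8)^2 = 25] √ both sides: 25 ≥ 0 gives two branches ⇒ sqrt: x - 8 = 5 or -5.
Step 5. [x - 8 = 5 or -5] the outer -8 inverts by adding 8 ⇒ sub: x = 13 or 3.

Answer: x ∈ {3, 13}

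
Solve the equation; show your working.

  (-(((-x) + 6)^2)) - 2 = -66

Step 1. [(-(((-x) + 6)^2)) - 2 = -66] the outer -2 inverts by adding 2. So sub: -(((-x) + 6)^2) = -64.
Step 2. [-(((-x) + 6)^2) = -64] flip signs both sides, so neg: ((-x) + 6)^2 = 64.
Step 3. [((-x) + 6)^2 = 64] LHS squared, RHS 64 ≥ 0: apply √ (±) ⇒ sqrt: (-x) + 6 = 8 or -8.
Step 4. [(-x) + 6 = 8 or -8] 6 comes off first (subtract 6) ⇒ sub: -x = 2 or -14.
Step 5. [-x = 2 or -14] flip signs both sides ⇒ neg: x = -2 or 14.

Answer: x ∈ {-2, 14}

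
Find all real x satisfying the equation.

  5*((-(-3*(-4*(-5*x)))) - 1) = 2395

Step 1. [5*((-(-3*(-4*(-5*x)))) - 1) = 2395] leading coefficient 5: divide by 5, so div: (-(-3*(-4*(-5*x)))) - 1 = 479.
Step 2. [(-(-3*(-4*(-5*x)))) - 1 = 479] -1 is outermost — add 1 both sides. So sub: -(-3*(-4*(-5*x))) = 480.
Step 3. [-(-3*(-4*(-5*x))) = 480] leading − — multiply by −1. So neg: -3*(-4*(-5*x)) = -480.
Step 4. [-3*(-4*(-5*x)) = -480] -3·(inner) — divide through by -3. So div: -4*(-5*x) = 160.
Step 5. [-4*(-5*x) = 160] LHS = -4·(…); ÷-4 both sides ⇒ div: -5*x = -40.
Step 6. [-5*x = -40] divide by the outer -5, so div: x = 8.

Answer: x ∈ {8}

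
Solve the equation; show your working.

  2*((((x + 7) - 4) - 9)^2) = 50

Step 1. [2*((((x + 7) - 4) - 9)^2) = 50] 2 out front; divide by 2. So div: (((x + 7) - 4) - 9)^2 = 25.
Step 2. [(((x + 7) - 4) - 9)^2 = 25] 25 ≥ 0, LHS is (·)² — take ±√. So sqrt: ((x + 7) - 4) - 9 = 5 or -5.
Step 3. [((x + 7) - 4) - 9 = 5 or -5] peel the -9: add 9 from each side, so sub: (x + 7) - 4 = 14 or 4.
Step 4. [(x + 7) - 4 = 14 or 4] 4 comes off first (add 4) ⇒ sub: x + 7 = 18 or 8.
Step 5. [x + 7 = 18 or 8] 7 comes off first (subtract 7). So sub: x = 11 or 1.

Answer: x ∈ {1, 11}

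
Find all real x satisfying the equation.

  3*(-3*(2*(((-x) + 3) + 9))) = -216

Step 1. [3*(-3*(2*(((-x) + 3) + 9))) = -216] LHS = 3·(…); ÷3 both sides, so div: -3*(2*(((-x) + 3) + 9)) = -72.
Step 2. [-3*(2*(((-x) + 3) + 9)) = -72] leading coefficient -3: divide by -3, so div: 2*(((-x) + 3) + 9) = 24.
Step 3. [2*(((-x) + 3) + 9) = 24] divide by the outer 2. So div: ((-x) + 3) + 9 = 12.
Step 4. [((-x) + 3) + 9 = 12] 9 comes off first (subtract 9) ⇒ sub: (-x) + 3 = 3.
Step 5. [(-x) + 3 = 3] subtract 3: x sits inside (… + 3) ⇒ sub: -x = 0.
Step 6. [-x = 0] leading − — multiply by −1, so neg: x = 0.

Answer: x ∈ {0}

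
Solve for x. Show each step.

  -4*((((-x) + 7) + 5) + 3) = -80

Step 1. [-4*((((-x) + 7) + 5) + 3) = -80] leading coefficient -4: divide by -4 ⇒ div: (((-x) + 7) + 5) + 3 = 20.
Step 2. [(((-x) + 7) + 5) + 3 = 20] subtract 3: x sits inside (… + 3) ⇒ sub: ((-x) + 7) + 5 = 17.
Step 3. [((-x) + 7) + 5 = 17] +5 is outermost — subtract 5 both sides ⇒ sub: (-x) + 7 = 12.
Step 4. [(-x) + 7 = 12] subtract 7: x sits inside (… + 7) ⇒ sub: -x = 5.
Step 5. [-x = 5] LHS negated; negate both sides, so neg: x = -5.

Answer: x ∈ {-5}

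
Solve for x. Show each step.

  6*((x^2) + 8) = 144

Step 1. [6*((x^2) + 8) = 144] leading coefficient 6: divide by 6 ⇒ div: (x^2) + 8 = 24.
Step 2. [(x^2) + 8 = 24] +8 is outermost — subtract 8 both sides ⇒ sub: x^2 = 16.
Step 3. [x^2 = 16] √ both sides: 16 ≥ 0 gives two branches ⇒ sqrt: x = 4 or -4.

Answer: x ∈ {-4, 4}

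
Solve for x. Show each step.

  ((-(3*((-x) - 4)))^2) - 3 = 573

Step 1. [((-(3*((-x) - 4)))^2) - 3 = 573] the outer -3 inverts by adding 3, so sub: (-(3*((-x) - 4)))^2 = 576.
Step 2. [(-(3*((-x) - 4)))^2 = 576] 576 ≥ 0, LHS is (·)² — take ±√. So sqrt: -(3*((-x) - 4)) = 24 or -24.
Step 3. [-(3*((-x) - 4)) = 24 or -24] LHS negated; negate both sides, so neg: 3*((-x) - 4) = -24 or 24.
Step 4. [3*((-x) - 4) = -24 or 24] 3·(inner) — divide through by 3. So div: (-x) - 4 = -8 or 8.
Step 5. [(-x) - 4 = -8 or 8] 4 comes off first (add 4), so sub: -x = -4 or 12.
Step 6. [-x = -4 or 12] leading − — multiply by −1, so neg: x = 4 or -12.

Answer: x ∈ {-12, 4}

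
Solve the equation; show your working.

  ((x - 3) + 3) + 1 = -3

Step 1. [((x - 3) + 3) + 1 = -3] subtract 1: x sits inside (… + 1). So sub: (x - 3) + 3 = -4.
Step 2. [(x - 3) + 3 = -4] 3 comes off first (subtract 3), so sub: x - 3 = -7.
Step 3. [x - 3 = -7] add 3: x sits inside (… - 3). So sub: x = -4.

Answer: x ∈ {-4}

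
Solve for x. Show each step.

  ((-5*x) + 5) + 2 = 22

Step 1. [((-5*x) + 5) + 2 = 22] peel the +2: subtract 2 from each side ⇒ sub: (-5*x) + 5 = 20.
Step 2. [(-5*x) + 5 = 20] peel the +5: subtract 5 from each side ⇒ sub: -5*x = 15.
Step 3. [-5*x = 15] leading coefficient -5: divide by -5, so div: x = -3.

Answer: x ∈ {-3}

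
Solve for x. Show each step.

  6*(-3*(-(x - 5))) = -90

Step 1. [6*(-3*(-(x - 5))) = -90] leading coefficient 6: divide by 6 ⇒ div: -3*(-(x - 5)) = -15.
Step 2. [-3*(-(x - 5)) = -15] -3 out front; divide by -3 ⇒ div: -(x - 5) = 5.
Step 3. [-(x - 5) = 5] LHS negated; negate both sides, so neg: x - 5 = -5.
Step 4. [x - 5 = -5] 5 comes off first (add 5). So sub: x = 0.

Answer: x ∈ {0}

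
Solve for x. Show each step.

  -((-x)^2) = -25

Step 1. [-((-x)^2) = -25] flip signs both sides, so neg: (-x)^2 = 25.
Step 2. [(-x)^2 = 25] 25 ≥ 0, LHS is (·)² — take ±√ ⇒ sqrt: -x = 5 or -5.
Step 3. [-x = 5 or -5] leading − — multiply by −1. So neg: x = -5 or 5.

Answer: x ∈ {-5, 5}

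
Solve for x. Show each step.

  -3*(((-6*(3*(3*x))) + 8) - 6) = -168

Step 1. [-3*(((-6*(3*(3*x))) + 8) - 6) = -168] -3 out front; divide by -3 ⇒ div: ((-6*(3*(3*x))) + 8) - 6 = 56.
Step 2. [((-6*(3*(3*x))) + 8) - 6 = 56] 6 comes off first (add 6). So sub: (-6*(3*(3*x))) + 8 = 62.
Step 3. [(-6*(3*(3*x))) + 8 = 62] 8 comes off first (subtract 8) ⇒ sub: -6*(3*(3*x)) = 54.
Step 4. [-6*(3*(3*x)) = 54] LHS = -6·(…); ÷-6 both sides, so div: 3*(3*x) = -9.
Step 5. [3*(3*x) = -9] LHS = 3·(…); ÷3 both sides ⇒ div: 3*x = -3.
Step 6. [3*x = -3] 3·(inner) — divide through by 3. So div: x = -1.

Answer: x ∈ {-1}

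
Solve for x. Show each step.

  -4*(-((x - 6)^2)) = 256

Step 1. [-4*(-((x - 6)^2)) = 256] LHS = -4·(…); ÷-4 both sides. So div: -((x - 6)^2) = -64.
Step 2. [-((x - 6)^2) = -64] flip signs both sides, so neg: (x - 6)^2 = 64.
Step 3. [(x - 6)^2 = 64] 64 ≥ 0, LHS is (·)² — take ±√, so sqrt: x - 6 = 8 or -8.
Step 4. [x - 6 = 8 or -8] 6 comes off first (add 6). So sub: x = 14 or -2.

Answer: x ∈ {-2, 14}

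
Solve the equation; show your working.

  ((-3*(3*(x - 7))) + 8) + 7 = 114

Step 1. [((-3*(3*(x - 7))) + 8) + 7 = 114] peel the +7: subtract 7 from each side ⇒ sub: (-3*(3*(x - 7))) + 8 = 107.
Step 2. [(-3*(3*(x - 7))) + 8 = 107] 8 comes off first (subtract 8). So sub: -3*(3*(x - 7)) = 99.
Step 3. [-3*(3*(x - 7)) = 99] -3 out front; divide by -3, so div: 3*(x - 7) = -33.
Step 4. [3*(x - 7) = -33] leading coefficient 3: divide by 3. So div: x - 7 = -11.
Step 5. [x - 7 = -11] peel the -7: add 7 from each side, so sub: x = -4.

Answer: x ∈ {-4}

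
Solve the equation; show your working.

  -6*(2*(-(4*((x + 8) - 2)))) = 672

Step 1. [-6*(2*(-(4*((x + 8) - 2)))) = 672] divide by the outer -6 ⇒ div: 2*(-(4*((x + 8) - 2))) = -112.
Step 2. [2*(-(4*((x + 8) - 2))) = -112] leading coefficient 2: divide by 2, so div: -(4*((x + 8) - 2)) = -56.
Step 3. [-(4*((x + 8) - 2)) = -56] flip signs both sides ⇒ neg: 4*((x + 8) - 2) = 56.
Step 4. [4*((x + 8) - 2) = 56] 4·(inner) — divide through by 4. So div: (x + 8) - 2 = 14.
Step 5. [(x + 8) - 2 = 14] 2 comes off first (add 2). So sub: x + 8 = 16.
Step 6. [x + 8 = 16] the outer +8 inverts by subtracting 8 ⇒ sub: x = 8.

Answer: x ∈ {8}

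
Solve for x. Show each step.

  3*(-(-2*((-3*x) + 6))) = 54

Step 1. [3*(-(-2*((-3*x) + 6))) = 54] leading coefficient 3: divide by 3, so div: -(-2*((-3*x) + 6)) = 18.
Step 2. [-(-2*((-3*x) + 6)) = 18] LHS negated; negate both sides ⇒ neg: -2*((-3*x) + 6) = -18.
Step 3. [-2*((-3*x) + 6) = -18] leading coefficient -2: divide by -2, so div: (-3*x) + 6 = 9.
Step 4. [(-3*x) + 6 = 9] -3 | LHS and -3 | 9: pull -3 out, so factor: x - 2 = -3.
Step 5. [x - 2 = -3] the outer -2 inverts by adding 2 ⇒ sub: x = -1.

Answer: x ∈ {-1}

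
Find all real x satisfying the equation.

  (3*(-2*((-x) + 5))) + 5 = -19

Step 1. [(3*(-2*((-x) + 5))) + 5 = -19] +5 is outermost — subtract 5 both sides, so sub: 3*(-2*((-x) + 5)) = -24.
Step 2. [3*(-2*((-x) + 5)) = -24] divide by the outer 3 ⇒ div: -2*((-x) + 5) = -8.
Step 3. [-2*((-x) + 5) = -8] leading coefficient -2: divide by -2 ⇒ div: (-x) + 5 = 4.
Step 4. [(-x) + 5 = 4] 5 comes off first (subtract 5) ⇒ sub: -x = -1.
Step 5. [-x = -1] flip signs both sides, so neg: x = 1.

Answer: x ∈ {1}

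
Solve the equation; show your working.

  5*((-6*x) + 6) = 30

Step 1. [5*((-6*x) + 6) = 30] 5·(inner) — divide through by 5. So div: (-6*x) + 6 = 6.
Step 2. [(-6*x) + 6 = 6] -6 divides every term; factor it out ⇒ factor: x - 1 = -1.
Step 3. [x - 1 = -1] the outer -1 inverts by adding 1. So sub: x = 0.

Answer: x ∈ {0}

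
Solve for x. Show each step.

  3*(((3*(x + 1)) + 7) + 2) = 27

Step 1. [3*(((3*(x + 1)) + 7) + 2) = 27] divide by the outer 3. So div: ((3*(x + 1)) + 7) + 2 = 9.
Step 2. [((3*(x + 1)) + 7) + 2 = 9] 2 comes off first (subtract 2) ⇒ sub: (3*(x + 1)) + 7 = 7.
Step 3. [(3*(x + 1)) + 7 = 7] the outer +7 inverts by subtracting 7, so sub: 3*(x + 1) = 0.
Step 4. [3*(x + 1) = 0] 3 out front; divide by 3. So div: x + 1 = 0.
Step 5. [x + 1 = 0] peel the +1: subtract 1 from each side. So sub: x = -1.

Answer: x ∈ {-1}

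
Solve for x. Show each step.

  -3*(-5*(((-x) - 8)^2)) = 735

Step 1. [-3*(-5*(((-x) - 8)^2)) = 735] leading coefficient -3: divide by -3. So div: -5*(((-x) - 8)^2) = -245.
Step 2. [-5*(((-x) - 8)^2) = -245] divide by the outer -5, so div: ((-x) - 8)^2 = 49.
Step 3. [((-x) - 8)^2 = 49] LHS squared, RHS 49 ≥ 0: apply √ (±) ⇒ sqrt: (-x) - 8 = 7 or -7.
Step 4. [(-x) - 8 = 7 or -7] the outer -8 inverts by adding 8 ⇒ sub: -x = 15 or 1.
Step 5. [-x = 15 or 1] leading − — multiply by −1. So neg: x = -15 or -1.

Answer: x ∈ {-15, -1}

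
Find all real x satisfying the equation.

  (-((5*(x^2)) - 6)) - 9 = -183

Step 1. [(-((5*(x^2)) - 6)) - 9 = -183] add 9: x sits inside (… - 9) ⇒ sub: -((5*(x^2)) - 6) = -174.
Step 2. [-((5*(x^2)) - 6) = -174] flip signs both sides, so neg: (5*(x^2)) - 6 = 174.
Step 3. [(5*(x^2)) - 6 = 174] peel the -6: add 6 from each side ⇒ sub: 5*(x^2) = 180.
Step 4. [5*(x^2) = 180] LHS = 5·(…); ÷5 both sides, so div: x^2 = 36.
Step 5. [x^2 = 36] 36 ≥ 0, LHS is (·)² — take ±√, so sqrt: x = 6 or -6.

Answer: x ∈ {-6, 6}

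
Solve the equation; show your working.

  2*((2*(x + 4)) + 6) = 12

Step 1. [2*((2*(x + 4)) + 6) = 12] 2·(inner) — divide through by 2 ⇒ div: (2*(x + 4)) + 6 = 6.
Step 2. [(2*(x + 4)) + 6 = 6] the outer +6 inverts by subtracting 6, so sub: 2*(x + 4) = 0.
Step 3. [2*(x + 4) = 0] 2 out front; divide by 2. So div: x + 4 = 0.
Step 4. [x + 4 = 0] subtract 4: x sits inside (… + 4), so sub: x = -4.

Answer: x ∈ {-4}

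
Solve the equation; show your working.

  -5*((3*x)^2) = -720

Step 1. [-5*((3*x)^2) = -720] LHS = -5·(…); ÷-5 both sides, so div: (3*x)^2 = 144.
Step 2. [(3*x)^2 = 144] 144 ≥ 0, LHS is (·)² — take ±√. So sqrt: 3*x = 12 or -12.
Step 3. [3*x = 12 or -12] leading coefficient 3: divide by 3, so div: x = 4 or -4.

Answer: x ∈ {-4, 4}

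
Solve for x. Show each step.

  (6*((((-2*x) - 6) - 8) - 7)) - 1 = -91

Step 1. [(6*((((-2*x) - 6) - 8) - 7)) - 1 = -91] peel the -1: add 1 from each side ⇒ sub: 6*((((-2*x) - 6) - 8) - 7) = -90.
Step 2. [6*((((-2*x) - 6) - 8) - 7) = -90] 6 out front; divide by 6. So div: (((-2*x) - 6) - 8) - 7 = -15.
Step 3. [(((-2*x) - 6) - 8) - 7 = -15] 7 comes off first (add 7) ⇒ sub: ((-2*x) - 6) - 8 = -8.
Step 4. [((-2*x) - 6) - 8 = -8] -8 is outermost — add 8 both sides. So sub: (-2*x) - 6 = 0.
Step 5. [(-2*x) - 6 = 0] add 6: x sits inside (… - 6), so sub: -2*x = 6.
Step 6. [-2*x = 6] -2·(inner) — divide through by -2, so div: x = -3.

Answer: x ∈ {-3}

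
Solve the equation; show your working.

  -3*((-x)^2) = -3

Step 1. [-3*((-x)^2) = -3] divide by the outer -3, so div: (-x)^2 = 1.
Step 2. [(-x)^2 = 1] LHS squared, RHS 1 ≥ 0: apply √ (±) ⇒ sqrt: -x = 1 or -1.
Step 3. [-x = 1 or -1] flip signs both sides. So neg: x = -1 or 1.

Answer: x ∈ {-1, 1}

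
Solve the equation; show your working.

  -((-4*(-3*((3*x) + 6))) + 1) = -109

Step 1. [-((-4*(-3*((3*x) + 6))) + 1) = -109] flip signs both sides, so neg: (-4*(-3*((3*x) + 6))) + 1 = 109.
Step 2. [(-4*(-3*((3*x) + 6))) + 1 = 109] the outer +1 inverts by subtracting 1. So sub: -4*(-3*((3*x) + 6)) = 108.
Step 3. [-4*(-3*((3*x) + 6)) = 108] -4·(inner) — divide through by -4. So div: -3*((3*x) + 6) = -27.
Step 4. [-3*((3*x) + 6) = -27] leading coefficient -3: divide by -3, so div: (3*x) + 6 = 9.
Step 5. [(3*x) + 6 = 9] 6 comes off first (subtract 6), so sub: 3*x = 3.
Step 6. [3*x = 3] leading coefficient 3: divide by 3 ⇒ div: x = 1.

Answer: x ∈ {1}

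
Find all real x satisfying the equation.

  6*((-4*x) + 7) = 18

Step 1. [6*((-4*x) + 7) = 18] 6 out front; divide by 6. So div: (-4*x) + 7 = 3.
Step 2. [(-4*x) + 7 = 3] +7 is outermost — subtract 7 both sides, so sub: -4*x = -4.
Step 3. [-4*x = -4] LHS = -4·(…); ÷-4 both sides. So div: x = 1.

Answer: x ∈ {1}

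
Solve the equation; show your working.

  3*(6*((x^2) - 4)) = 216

Step 1. [3*(6*((x^2) - 4)) = 216] 3 out front; divide by 3, so div: 6*((x^2) - 4) = 72.
Step 2. [6*((x^2) - 4) = 72] leading coefficient 6: divide by 6, so div: (x^2) - 4 = 12.
Step 3. [(x^2) - 4 = 12] -4 is outermost — add 4 both sides, so sub: x^2 = 16.
Step 4. [x^2 = 16] √ both sides: 16 ≥ 0 gives two branches ⇒ sqrt: x = 4 or -4.

Answer: x ∈ {-4, 4}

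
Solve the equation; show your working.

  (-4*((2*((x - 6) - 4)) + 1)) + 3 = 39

Step 1. [(-4*((2*((x - 6) - 4)) + 1)) + 3 = 39] +3 is outermost — subtract 3 both sides, so sub: -4*((2*((x - 6) - 4)) + 1) = 36.
Step 2. [-4*((2*((x - 6) - 4)) + 1) = 36] -4 out front; divide by -4. So div: (2*((x - 6) - 4)) + 1 = -9.
Step 3. [(2*((x - 6) - 4)) + 1 = -9] the outer +1 inverts by subtracting 1, so sub: 2*((x - 6) - 4) = -10.
Step 4. [2*((x - 6) - 4) = -10] LHS = 2·(…); ÷2 both sides, so div: (x - 6) - 4 = -5.
Step 5. [(x - 6) - 4 = -5] add 4: x sits inside (… - 4) ⇒ sub: x - 6 = -1.
Step 6. [x - 6 = -1] -6 is outermost — add 6 both sides. So sub: x = 5.

Answer: x ∈ {5}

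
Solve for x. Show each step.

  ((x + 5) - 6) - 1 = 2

Step 1. [((x + 5) - 6) - 1 = 2] 1 comes off first (add 1). So sub: (x + 5) - 6 = 3.
Step 2. [(x + 5) - 6 = 3] 6 comes off first (add 6) ⇒ sub: x + 5 = 9.
Step 3. [x + 5 = 9] peel the +5: subtract 5 from each side. So sub: x = 4.

Answer: x ∈ {4}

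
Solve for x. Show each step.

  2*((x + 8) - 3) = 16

Step 1. [2*((x + 8) - 3) = 16] divide by the outer 2 ⇒ div: (x + 8) - 3 = 8.
Step 2. [(x + 8) - 3 = 8] the outer -3 inverts by adding 3, so sub: x + 8 = 11.
Step 3. [x + 8 = 11] the outer +8 inverts by subtracting 8, so sub: x = 3.

Answer: x ∈ {3}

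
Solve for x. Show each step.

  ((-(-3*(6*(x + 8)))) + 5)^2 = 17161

Step 1. [((-(-3*(6*(x + 8)))) + 5)^2 = 17161] LHS squared, RHS 17161 ≥ 0: apply √ (±), so sqrt: (-(-3*(6*(x + 8)))) + 5 = 131 or -131.
Step 2. [(-(-3*(6*(x + 8)))) + 5 = 131 or -131] subtract 5: x sits inside (… + 5) ⇒ sub: -(-3*(6*(x + 8))) = 126 or -136.
Step 3. [-(-3*(6*(x + 8))) = 126 or -136] leading − — multiply by −1, so neg: -3*(6*(x + 8)) = -126 or 136.
Step 4. [-3*(6*(x + 8)) = -126 or 136] divide by the outer -3 ⇒ div: 6*(x + 8) = 42 or -136/3.
Step 5. [6*(x + 8) = 42 or -136/3] leading coefficient 6: divide by 6 ⇒ div: x + 8 = 7 or -68/9.
Step 6. [x + 8 = 7 or -68/9] 8 comes off first (subtract 8), so sub: x = -1 or -140/9.

Answer: x ∈ {-140/9, -1}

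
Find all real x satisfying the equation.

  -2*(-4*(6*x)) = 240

Step 1. [-2*(-4*(6*x)) = 240] -2 out front; divide by -2. So div: -4*(6*x) = -120.
Step 2. [-4*(6*x) = -120] -4 out front; divide by -4. So div: 6*x = 30.
Step 3. [6*x = 30] 6·(inner) — divide through by 6, so div: x = 5.

Answer: x ∈ {5}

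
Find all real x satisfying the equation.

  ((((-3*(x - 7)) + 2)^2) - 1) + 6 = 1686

Step 1. [((((-3*(x - 7)) + 2)^2) - 1) + 6 = 1686] +6 is outermost — subtract 6 both sides, so sub: (((-3*(x - 7)) + 2)^2) - 1 = 1680.
Step 2. [(((-3*(x - 7)) + 2)^2) - 1 = 1680] -1 is outermost — add 1 both sides. So sub: ((-3*(x - 7)) + 2)^2 = 1681.
Step 3. [((-3*(x - 7)) + 2)^2 = 1681] √ both sides: 1681 ≥ 0 gives two branches. So sqrt: (-3*(x - 7)) + 2 = 41 or -41.
Step 4. [(-3*(x - 7)) + 2 = 41 or -41] +2 is outermost — subtract 2 both sides, so sub: -3*(x - 7) = 39 or -43.
Step 5. [-3*(x - 7) = 39 or -43] divide by the outer -3 ⇒ div: x - 7 = -13 or 43/3.
Step 6. [x - 7 = -13 or 43/3] 7 comes off first (add 7), so sub: x = -6 or 64/3.

Answer: x ∈ {-6, 64/3}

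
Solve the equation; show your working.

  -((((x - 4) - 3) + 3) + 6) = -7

Step 1. [-((((x - 4) - 3) + 3) + 6) = -7] flip signs both sides. So neg: (((x - 4) - 3) + 3) + 6 = 7.
Step 2. [(((x - 4) - 3) + 3) + 6 = 7] peel the +6: subtract 6 from each side ⇒ sub: ((x - 4) - 3) + 3 = 1.
Step 3. [((x - 4) - 3) + 3 = 1] peel the +3: subtract 3 from each side, so sub: (x - 4) - 3 = -2.
Step 4. [(x - 4) - 3 = -2] the outer -3 inverts by adding 3. So sub: x - 4 = 1.
Step 5. [x - 4 = 1] -4 is outermost — add 4 both sides. So sub: x = 5.

Answer: x ∈ {5}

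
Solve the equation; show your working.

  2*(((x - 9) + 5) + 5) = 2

Step 1. [2*(((x - 9) + 5) + 5) = 2] 2 out front; divide by 2. So div: ((x - 9) + 5) + 5 = 1.
Step 2. [((x - 9) + 5) + 5 = 1] subtract 5: x sits inside (… + 5). So sub: (x - 9) + 5 = -4.
Step 3. [(x - 9) + 5 = -4] subtract 5: x sits inside (… + 5). So sub: x - 9 = -9.
Step 4. [x - 9 = -9] the outer -9 inverts by adding 9 ⇒ sub: x = 0.

Answer: x ∈ {0}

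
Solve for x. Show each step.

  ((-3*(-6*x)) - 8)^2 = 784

Step 1. [((-3*(-6*x)) - 8)^2 = 784] 784 ≥ 0, LHS is (·)² — take ±√, so sqrt: (-3*(-6*x)) - 8 = 28 or -28.
Step 2. [(-3*(-6*x)) - 8 = 28 or -28] 8 comes off first (add 8) ⇒ sub: -3*(-6*x) = 36 or -20.
Step 3. [-3*(-6*x) = 36 or -20] -3 out front; divide by -3 ⇒ div: -6*x = -12 or 20/3.
Step 4. [-6*x = -12 or 20/3] divide by the outer -6, so div: x = 2 or -10/9.

Answer: x ∈ {-10/9, 2}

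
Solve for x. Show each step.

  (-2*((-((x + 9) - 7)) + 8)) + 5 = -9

Step 1. [(-2*((-((x + 9) - 7)) + 8)) + 5 = -9] the outer +5 inverts by subtracting 5, so sub: -2*((-((x + 9) - 7)) + 8) = -14.
Step 2. [-2*((-((x + 9) - 7)) + 8) = -14] LHS = -2·(…); ÷-2 both sides, so div: (-((x + 9) - 7)) + 8 = 7.
Step 3. [(-((x + 9) - 7)) + 8 = 7] +8 is outermost — subtract 8 both sides, so sub: -((x + 9) - 7) = -1.
Step 4. [-((x + 9) - 7) = -1] LHS negated; negate both sides, so neg: (x + 9) - 7 = 1.
Step 5. [(x + 9) - 7 = 1] add 7: x sits inside (… - 7). So sub: x + 9 = 8.
Step 6. [x + 9 = 8] the outer +9 inverts by subtracting 9, so sub: x = -1.

Answer: x ∈ {-1}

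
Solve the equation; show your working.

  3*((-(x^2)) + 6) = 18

Step 1. [3*((-(x^2)) + 6) = 18] 3·(inner) — divide through by 3. So div: (-(x^2)) + 6 = 6.
Step 2. [(-(x^2)) + 6 = 6] peel the +6: subtract 6 from each side ⇒ sub: -(x^2) = 0.
Step 3. [-(x^2) = 0] flip signs both sides ⇒ neg: x^2 = 0.
Step 4. [x^2 = 0] LHS squared, RHS 0 ≥ 0: apply √ (±). So sqrt: x = 0.

Answer: x ∈ {0}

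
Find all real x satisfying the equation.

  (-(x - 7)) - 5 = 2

Step 1. [(-(x - 7)) - 5 = 2] the outer -5 inverts by adding 5 ⇒ sub: -(x - 7) = 7.
Step 2. [-(x - 7) = 7] flip signs both sides. So neg: x - 7 = -7.
Step 3. [x - 7 = -7] add 7: x sits inside (… - 7) ⇒ sub: x = 0.

Answer: x ∈ {0}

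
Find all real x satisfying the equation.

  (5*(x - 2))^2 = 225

Step 1. [(5*(x - 2))^2 = 225] √ both sides: 225 ≥ 0 gives two branches, so sqrt: 5*(x - 2) = 15 or -15.
Step 2. [5*(x - 2) = 15 or -15] LHS = 5·(…); ÷5 both sides ⇒ div: x - 2 = 3 or -3.
Step 3. [x - 2 = 3 or -3] 2 comes off first (add 2) ⇒ sub: x = 5 or -1.

Answer: x ∈ {-1, 5}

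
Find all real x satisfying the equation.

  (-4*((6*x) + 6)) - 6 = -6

Step 1. [(-4*((6*x) + 6)) - 6 = -6] 6 comes off first (add 6). So sub: -4*((6*x) + 6) = 0.
Step 2. [-4*((6*x) + 6) = 0] -4·(inner) — divide through by -4, so div: (6*x) + 6 = 0.
Step 3. [(6*x) + 6 = 0] 6 divides every term; factor it out. So factor: x + 1 = 0.
Step 4. [x + 1 = 0] peel the +1: subtract 1 from each side, so sub: x = -1.

Answer: x ∈ {-1}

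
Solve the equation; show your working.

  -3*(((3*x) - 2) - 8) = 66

Step 1. [-3*(((3*x) - 2) - 8) = 66] leading coefficient -3: divide by -3. So div: ((3*x) - 2) - 8 = -22.
Step 2. [((3*x) - 2) - 8 = -22] the outer -8 inverts by adding 8, so sub: (3*x) - 2 = -14.
Step 3. [(3*x) - 2 = -14] -2 is outermost — add 2 both sides, so sub: 3*x = -12.
Step 4. [3*x = -12] LHS = 3·(…); ÷3 both sides. So div: x = -4.

Answer: x ∈ {-4}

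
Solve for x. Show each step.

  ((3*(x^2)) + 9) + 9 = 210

Step 1. [((3*(x^2)) + 9) + 9 = 210] 9 comes off first (subtract 9), so sub: (3*(x^2)) + 9 = 201.
Step 2. [(3*(x^2)) + 9 = 201] subtract 9: x sits inside (… + 9), so sub: 3*(x^2) = 192.
Step 3. [3*(x^2) = 192] LHS = 3·(…); ÷3 both sides ⇒ div: x^2 = 64.
Step 4. [x^2 = 64] 64 ≥ 0, LHS is (·)² — take ±√, so sqrt: x = 8 or -8.

Answer: x ∈ {-8, 8}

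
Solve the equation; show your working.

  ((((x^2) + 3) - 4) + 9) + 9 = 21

Step 1. [((((x^2) + 3) - 4) + 9) + 9 = 21] 9 comes off first (subtract 9). So sub: (((x^2) + 3) - 4) + 9 = 12.
Step 2. [(((x^2) + 3) - 4) + 9 = 12] 9 comes off first (subtract 9), so sub: ((x^2) + 3) - 4 = 3.
Step 3. [((x^2) + 3) - 4 = 3] -4 is outermost — add 4 both sides ⇒ sub: (x^2) + 3 = 7.
Step 4. [(x^2) + 3 = 7] +3 is outermost — subtract 3 both sides. So sub: x^2 = 4.
Step 5. [x^2 = 4] √ both sides: 4 ≥ 0 gives two branches, so sqrt: x = 2 or -2.

Answer: x ∈ {-2, 2}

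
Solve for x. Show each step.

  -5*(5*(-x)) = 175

Step 1. [-5*(5*(-x)) = 175] leading coefficient -5: divide by -5 ⇒ div: 5*(-x) = -35.
Step 2. [5*(-x) = -35] divide by the outer 5, so div: -x = -7.
Step 3. [-x = -7] flip signs both sides ⇒ neg: x = 7.

Answer: x ∈ {7}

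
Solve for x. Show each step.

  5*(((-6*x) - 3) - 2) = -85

Step 1. [5*(((-6*x) - 3) - 2) = -85] divide by the outer 5 ⇒ div: ((-6*x) - 3) - 2 = -17.
Step 2. [((-6*x) - 3) - 2 = -17] the outer -2 inverts by adding 2. So sub: (-6*x) - 3 = -15.
Step 3. [(-6*x) - 3 = -15] -3 is outermost — add 3 both sides, so sub: -6*x = -12.
Step 4. [-6*x = -12] leading coefficient -6: divide by -6. So div: x = 2.

Answer: x ∈ {2}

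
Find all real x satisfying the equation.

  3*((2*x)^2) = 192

Step 1. [3*((2*x)^2) = 192] LHS = 3·(…); ÷3 both sides. So div: (2*x)^2 = 64.
Step 2. [(2*x)^2 = 64] LHS squared, RHS 64 ≥ 0: apply √ (±), so sqrt: 2*x = 8 or -8.
Step 3. [2*x = 8 or -8] divide by the outer 2. So div: x = 4 or -4.

Answer: x ∈ {-4, 4}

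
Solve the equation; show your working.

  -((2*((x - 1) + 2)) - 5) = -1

Step 1. [-((2*((x - 1) + 2)) - 5) = -1] LHS negated; negate both sides ⇒ neg: (2*((x - 1) + 2)) - 5 = 1.
Step 2. [(2*((x - 1) + 2)) - 5 = 1] the outer -5 inverts by adding 5 ⇒ sub: 2*((x - 1) + 2) = 6.
Step 3. [2*((x - 1) + 2) = 6] 2 out front; divide by 2. So div: (x - 1) + 2 = 3.
Step 4. [(x - 1) + 2 = 3] 2 comes off first (subtract 2) ⇒ sub: x - 1 = 1.
Step 5. [x - 1 = 1] 1 comes off first (add 1), so sub: x = 2.

Answer: x ∈ {2}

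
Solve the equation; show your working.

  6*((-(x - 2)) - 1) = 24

Step 1. [6*((-(x - 2)) - 1) = 24] 6 out front; divide by 6. So div: (-(x - 2)) - 1 = 4.
Step 2. [(-(x - 2)) - 1 = 4] add 1: x sits inside (… - 1) ⇒ sub: -(x - 2) = 5.
Step 3. [-(x - 2) = 5] leading − — multiply by −1, so neg: x - 2 = -5.
Step 4. [x - 2 = -5] -2 is outermost — add 2 both sides. So sub: x = -3.

Answer: x ∈ {-3}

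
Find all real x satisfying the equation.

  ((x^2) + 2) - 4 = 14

Step 1. [((x^2) + 2) - 4 = 14] add 4: x sits inside (… - 4) ⇒ sub: (x^2) + 2 = 18.
Step 2. [(x^2) + 2 = 18] +2 is outermost — subtract 2 both sides ⇒ sub: x^2 = 16.
Step 3. [x^2 = 16] √ both sides: 16 ≥ 0 gives two branches, so sqrt: x = 4 or -4.

Answer: x ∈ {-4, 4}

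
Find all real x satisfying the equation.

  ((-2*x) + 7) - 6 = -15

Step 1. [((-2*x) + 7) - 6 = -15] add 6: x sits inside (… - 6). So sub: (-2*x) + 7 = -9.
Step 2. [(-2*x) + 7 = -9] +7 is outermost — subtract 7 both sides ⇒ sub: -2*x = -16.
Step 3. [-2*x = -16] -2 out front; divide by -2 ⇒ div: x = 8.

Answer: x ∈ {8}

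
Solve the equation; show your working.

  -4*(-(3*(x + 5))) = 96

Step 1. [-4*(-(3*(x + 5))) = 96] -4 out front; divide by -4, so div: -(3*(x + 5)) = -24.
Step 2. [-(3*(x + 5)) = -24] LHS negated; negate both sides, so neg: 3*(x + 5) = 24.
Step 3. [3*(x + 5) = 24] 3·(inner) — divide through by 3, so div: x + 5 = 8.
Step 4. [x + 5 = 8] 5 comes off first (subtract 5). So sub: x = 3.

Answer: x ∈ {3}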